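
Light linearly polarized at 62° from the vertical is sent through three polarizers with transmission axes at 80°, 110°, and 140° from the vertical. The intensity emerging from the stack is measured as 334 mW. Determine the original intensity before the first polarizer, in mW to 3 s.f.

By Malus's law, I₁ = I₀ cos²(80° − 62°) = I₀ cos²(18°) = 0.9045 I₀.
I₂ = I₁ cos²(110° − 80°) = 0.9045 I₀ · cos²(30°) = 0.6784 I₀.
I₃ = I₂ cos²(140° − 110°) = 0.6784 I₀ · cos²(30°) = 0.5088 I₀.
So 334 mW = 0.5088 I₀, giving I₀ = 334/0.5088 = 656.5 mW.

I₀ ≈ 656 mW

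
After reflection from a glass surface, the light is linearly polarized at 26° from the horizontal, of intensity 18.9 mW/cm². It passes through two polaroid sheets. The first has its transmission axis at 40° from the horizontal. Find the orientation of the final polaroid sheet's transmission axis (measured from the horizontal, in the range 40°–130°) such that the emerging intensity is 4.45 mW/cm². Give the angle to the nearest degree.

θ ≈ 100°

I₁ = I₀ cos²(40° − 26°) = I₀ cos²(14°) = 0.9415 I₀.
Target fraction: 4.45 / 18.9 mW/cm² = 0.2354 of I₀.
Need I₂/I₀ = 0.2354, so cos²(θ − 40°) = 0.2354 / 0.9415 = 0.2501.
θ − 40° = arccos(√0.2501) = 60.0°, giving θ ≈ 40 + 60.0 = 100.0°.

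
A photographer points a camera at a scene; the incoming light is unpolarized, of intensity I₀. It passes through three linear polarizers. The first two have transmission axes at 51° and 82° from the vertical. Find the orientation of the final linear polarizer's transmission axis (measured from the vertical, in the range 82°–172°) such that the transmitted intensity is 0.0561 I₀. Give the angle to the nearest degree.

θ ≈ 149°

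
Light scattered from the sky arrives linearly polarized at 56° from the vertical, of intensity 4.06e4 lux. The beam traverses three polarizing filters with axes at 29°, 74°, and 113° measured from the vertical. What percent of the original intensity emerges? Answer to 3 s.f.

≈ 24.0%

I₁ = 4.06e4 lux · cos²(27°) = 3.223e+04 lux.
I₂ = I₁ · cos²(45°) = 3.223e+04 · 0.5 = 1.612e+04 lux.
I₃ = I₂ · cos²(39°) = 1.612e+04 · 0.604 = 9733 lux.
That is 23.97% of the incident intensity.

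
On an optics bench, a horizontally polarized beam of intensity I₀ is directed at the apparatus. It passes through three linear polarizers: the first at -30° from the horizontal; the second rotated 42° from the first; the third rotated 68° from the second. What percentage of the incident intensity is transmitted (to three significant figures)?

I₁ = I₀ cos²(-30° − 0°) = I₀ cos²(30°) = 0.75 I₀.
I₂ = I₁ cos²(42°) = 0.75 · 0.5523 I₀ = 0.4142 I₀.
I₃ = I₂ cos²(68°) = 0.4142 · 0.1403 I₀ = 0.05812 I₀.
That is 5.812% of the incident intensity.

≈ 5.81%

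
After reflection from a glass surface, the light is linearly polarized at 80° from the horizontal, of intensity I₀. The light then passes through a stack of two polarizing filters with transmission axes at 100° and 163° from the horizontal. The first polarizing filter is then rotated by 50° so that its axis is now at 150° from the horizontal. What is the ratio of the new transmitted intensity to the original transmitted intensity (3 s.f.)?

I_new/I_old ≈ 0.610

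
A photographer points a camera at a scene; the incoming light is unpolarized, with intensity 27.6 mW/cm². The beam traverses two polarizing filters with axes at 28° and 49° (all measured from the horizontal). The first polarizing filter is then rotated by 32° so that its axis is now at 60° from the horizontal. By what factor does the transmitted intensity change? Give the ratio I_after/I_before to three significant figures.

Before rotation:
Unpolarized light through the first polarizer → I₁ = ½ I₀, now polarized at 28°.
I₂ = I₁ cos²(49° − 28°) = 0.5 I₀ · cos²(21°) = 0.4358 I₀.
After rotation:
Unpolarized light through the first polarizer → I₁ = ½ I₀, now polarized at 60°.
I₂ = I₁ cos²(49° − 60°) = 0.5 I₀ · cos²(11°) = 0.4818 I₀.
Ratio = 0.4818 / 0.4358 = 1.106.

I_new/I_old ≈ 1.11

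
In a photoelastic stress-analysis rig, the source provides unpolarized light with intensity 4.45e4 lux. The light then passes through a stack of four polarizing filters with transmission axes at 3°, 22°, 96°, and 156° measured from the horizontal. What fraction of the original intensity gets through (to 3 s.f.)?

I/I₀ ≈ 0.00849

Unpolarized light through the first polarizer → I₁ = 4.45e4 lux/2 = 2.225e+04 lux, polarized at 3°.
I₂ = I₁ · cos²(19°) = 2.225e+04 · 0.894 = 1.989e+04 lux.
I₃ = I₂ · cos²(74°) = 1.989e+04 · 0.07598 = 1511 lux.
I₄ = I₃ · cos²(60°) = 1511 · 0.25 = 377.8 lux.
Transmitted fraction = 0.00849.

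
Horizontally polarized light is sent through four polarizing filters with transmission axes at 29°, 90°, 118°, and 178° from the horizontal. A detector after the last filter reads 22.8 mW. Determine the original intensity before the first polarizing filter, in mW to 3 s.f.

I₁ = I₀ cos²(29° − 0°) = I₀ cos²(29°) = 0.765 I₀.
I₂ = I₁ cos²(90° − 29°) = 0.765 I₀ · cos²(61°) = 0.1798 I₀.
I₃ = I₂ cos²(118° − 90°) = 0.1798 I₀ · cos²(28°) = 0.1402 I₀.
I₄ = I₃ cos²(178° − 118°) = 0.1402 I₀ · cos²(60°) = 0.03504 I₀.
So 22.8 mW = 0.03504 I₀, giving I₀ = 22.8/0.03504 = 650.6 mW.

I₀ ≈ 651 mW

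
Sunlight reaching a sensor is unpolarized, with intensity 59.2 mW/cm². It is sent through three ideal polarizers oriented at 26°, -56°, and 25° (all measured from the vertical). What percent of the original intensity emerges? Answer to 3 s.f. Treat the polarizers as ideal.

Unpolarized light through the first polarizer → I₁ = 59.2 mW/cm²/2 = 29.6 mW/cm², polarized at 26°.
I₂ = I₁ · cos²(82°) = 29.6 · 0.01937 = 0.5733 mW/cm².
I₃ = I₂ · cos²(81°) = 0.5733 · 0.02447 = 0.01403 mW/cm².
That is 0.0237% of the incident intensity.

≈ 0.0237%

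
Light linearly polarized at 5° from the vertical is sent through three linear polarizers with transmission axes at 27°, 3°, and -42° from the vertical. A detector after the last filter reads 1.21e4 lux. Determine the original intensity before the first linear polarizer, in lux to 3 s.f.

I₀ ≈ 3.37e4 lux

By Malus's law, I₁ = I₀ cos²(27° − 5°) = I₀ cos²(22°) = 0.8597 I₀.
I₂ = I₁ cos²(3° − 27°) = 0.8597 I₀ · cos²(24°) = 0.7175 I₀.
I₃ = I₂ cos²(-42° − 3°) = 0.7175 I₀ · cos²(45°) = 0.3587 I₀.
So 1.21e4 lux = 0.3587 I₀, giving I₀ = 1.21e4/0.3587 = 3.373e+04 lux.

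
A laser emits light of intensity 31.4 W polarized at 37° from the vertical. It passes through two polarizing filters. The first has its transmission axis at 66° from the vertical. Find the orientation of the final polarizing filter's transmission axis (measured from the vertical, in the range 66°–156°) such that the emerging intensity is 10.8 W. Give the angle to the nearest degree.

By Malus's law, I₁ = I₀ cos²(66° − 37°) = I₀ cos²(29°) = 0.765 I₀.
Target fraction: 10.8 / 31.4 W = 0.3439 of I₀.
Need I₂/I₀ = 0.3439, so cos²(θ − 66°) = 0.3439 / 0.765 = 0.4496.
θ − 66° = arccos(√0.4496) = 47.9°, giving θ ≈ 66 + 47.9 = 113.9°.

θ ≈ 114°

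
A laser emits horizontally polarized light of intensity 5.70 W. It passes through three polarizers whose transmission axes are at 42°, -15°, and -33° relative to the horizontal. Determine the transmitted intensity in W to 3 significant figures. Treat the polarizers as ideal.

I ≈ 0.845 W

I₁ = 5.70 W · cos²(42°) = 3.148 W.
I₂ = I₁ · cos²(57°) = 3.148 · 0.2966 = 0.9338 W.
I₃ = I₂ · cos²(18°) = 0.9338 · 0.9045 = 0.8446 W.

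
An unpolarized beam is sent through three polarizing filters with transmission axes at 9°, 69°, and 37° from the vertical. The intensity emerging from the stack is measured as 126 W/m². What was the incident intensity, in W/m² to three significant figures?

Unpolarized light through the first polarizer → I₁ = ½ I₀, now polarized at 9°.
I₂ = I₁ cos²(69° − 9°) = 0.5 I₀ · cos²(60°) = 0.125 I₀.
I₃ = I₂ cos²(37° − 69°) = 0.125 I₀ · cos²(32°) = 0.0899 I₀.
So 126 W/m² = 0.0899 I₀, giving I₀ = 126/0.0899 = 1402 W/m².

I₀ ≈ 1400 W/m²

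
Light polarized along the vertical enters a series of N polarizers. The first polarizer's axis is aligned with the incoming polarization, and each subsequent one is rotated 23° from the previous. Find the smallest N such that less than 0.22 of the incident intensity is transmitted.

N = 11

First polarizer is aligned with the polarization: full transmission.
Each further stage multiplies by cos²(23°) = 0.8473.
After N polarizers: T = 0.8473^(N−1). Require T < 0.22 ⇒ N−1 > ln(0.22)/ln(0.8473) = 9.14, so N−1 ≥ 10 and N = 11.
Check: N=11 gives T = 0.1908 < 0.22; N=10 gives T = 0.2251.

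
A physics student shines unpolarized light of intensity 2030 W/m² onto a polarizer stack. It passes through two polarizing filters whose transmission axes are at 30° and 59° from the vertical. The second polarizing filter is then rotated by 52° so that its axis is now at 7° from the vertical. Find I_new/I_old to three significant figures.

I_new/I_old ≈ 1.11

Before rotation:
Unpolarized light through the first polarizer → I₁ = ½ I₀, now polarized at 30°.
I₂ = I₁ cos²(59° − 30°) = 0.5 I₀ · cos²(29°) = 0.3825 I₀.
After rotation:
Unpolarized light through the first polarizer → I₁ = ½ I₀, now polarized at 30°.
I₂ = I₁ cos²(7° − 30°) = 0.5 I₀ · cos²(23°) = 0.4237 I₀.
Ratio = 0.4237 / 0.3825 = 1.108.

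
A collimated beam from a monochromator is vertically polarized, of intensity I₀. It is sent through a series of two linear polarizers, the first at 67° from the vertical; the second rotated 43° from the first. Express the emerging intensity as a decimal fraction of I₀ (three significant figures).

I₁ = I₀ cos²(67° − 0°) = I₀ cos²(67°) = 0.1527 I₀.
I₂ = I₁ cos²(43°) = 0.1527 · 0.5349 I₀ = 0.08166 I₀.
Transmitted fraction = 0.08166.

≈ 0.0817 I₀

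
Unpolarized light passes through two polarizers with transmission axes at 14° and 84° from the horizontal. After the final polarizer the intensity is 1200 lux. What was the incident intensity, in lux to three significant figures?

I₀ ≈ 2.05e4 lux

Unpolarized light through the first polarizer → I₁ = ½ I₀, now polarized at 14°.
I₂ = I₁ cos²(84° − 14°) = 0.5 I₀ · cos²(70°) = 0.05849 I₀.
So 1200 lux = 0.05849 I₀, giving I₀ = 1200/0.05849 = 2.052e+04 lux.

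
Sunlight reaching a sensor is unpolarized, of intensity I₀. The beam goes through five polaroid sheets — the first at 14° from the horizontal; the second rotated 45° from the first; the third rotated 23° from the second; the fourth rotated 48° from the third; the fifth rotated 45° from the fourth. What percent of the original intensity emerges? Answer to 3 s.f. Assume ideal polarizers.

≈ 4.74%

Unpolarized light through the first polarizer → I₁ = ½ I₀, now polarized at 14°.
I₂ = I₁ cos²(45°) = 0.5 · 0.5 I₀ = 0.25 I₀.
I₃ = I₂ cos²(23°) = 0.25 · 0.8473 I₀ = 0.2118 I₀.
I₄ = I₃ cos²(48°) = 0.2118 · 0.4477 I₀ = 0.09484 I₀.
I₅ = I₄ cos²(45°) = 0.09484 · 0.5 I₀ = 0.04742 I₀.
That is 4.742% of the incident intensity.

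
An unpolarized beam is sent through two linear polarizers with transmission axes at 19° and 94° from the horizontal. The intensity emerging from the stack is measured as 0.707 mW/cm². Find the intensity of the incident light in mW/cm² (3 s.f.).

I₀ ≈ 21.1 mW/cm²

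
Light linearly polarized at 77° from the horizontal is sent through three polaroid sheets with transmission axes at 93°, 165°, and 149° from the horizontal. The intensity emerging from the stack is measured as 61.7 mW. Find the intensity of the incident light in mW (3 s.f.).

I₀ ≈ 757 mW

I₁ = I₀ cos²(93° − 77°) = I₀ cos²(16°) = 0.924 I₀.
I₂ = I₁ cos²(165° − 93°) = 0.924 I₀ · cos²(72°) = 0.08824 I₀.
I₃ = I₂ cos²(149° − 165°) = 0.08824 I₀ · cos²(16°) = 0.08153 I₀.
So 61.7 mW = 0.08153 I₀, giving I₀ = 61.7/0.08153 = 756.8 mW.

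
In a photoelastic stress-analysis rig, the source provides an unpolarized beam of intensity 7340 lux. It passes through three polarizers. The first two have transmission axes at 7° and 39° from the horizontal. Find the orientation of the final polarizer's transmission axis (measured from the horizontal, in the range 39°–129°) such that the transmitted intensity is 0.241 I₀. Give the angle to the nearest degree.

Unpolarized light through the first polarizer → I₁ = ½ I₀, now polarized at 7°.
I₂ = I₁ cos²(39° − 7°) = 0.5 I₀ · cos²(32°) = 0.3596 I₀.
Need I₃/I₀ = 0.241, so cos²(θ − 39°) = 0.241 / 0.3596 = 0.6702.
θ − 39° = arccos(√0.6702) = 35.0°, giving θ ≈ 39 + 35.0 = 74.0°.

θ ≈ 74°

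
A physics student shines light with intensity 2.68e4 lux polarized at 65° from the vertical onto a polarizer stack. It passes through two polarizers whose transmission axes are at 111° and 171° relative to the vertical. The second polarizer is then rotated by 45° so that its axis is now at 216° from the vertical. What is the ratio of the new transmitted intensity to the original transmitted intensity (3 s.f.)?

I_new/I_old ≈ 0.268

Before rotation:
By Malus's law, I₁ = I₀ cos²(111° − 65°) = I₀ cos²(46°) = 0.4826 I₀.
I₂ = I₁ cos²(171° − 111°) = 0.4826 I₀ · cos²(60°) = 0.1206 I₀.
After rotation:
I₁ = I₀ cos²(111° − 65°) = I₀ cos²(46°) = 0.4826 I₀.
Angle between axes 1 and 2: 75°. I₂ = 0.4826 I₀ · cos²(75°) = 0.03232 I₀.
Ratio = 0.03232 / 0.1206 = 0.2679.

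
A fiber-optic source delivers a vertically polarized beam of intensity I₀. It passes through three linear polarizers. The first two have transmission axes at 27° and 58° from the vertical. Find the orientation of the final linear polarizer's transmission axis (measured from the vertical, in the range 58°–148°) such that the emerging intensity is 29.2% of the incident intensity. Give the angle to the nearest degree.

θ ≈ 103°

I₁ = I₀ cos²(27° − 0°) = I₀ cos²(27°) = 0.7939 I₀.
I₂ = I₁ cos²(58° − 27°) = 0.7939 I₀ · cos²(31°) = 0.5833 I₀.
Need I₃/I₀ = 0.292, so cos²(θ − 58°) = 0.292 / 0.5833 = 0.5006.
θ − 58° = arccos(√0.5006) = 45.0°, giving θ ≈ 58 + 45.0 = 103.0°.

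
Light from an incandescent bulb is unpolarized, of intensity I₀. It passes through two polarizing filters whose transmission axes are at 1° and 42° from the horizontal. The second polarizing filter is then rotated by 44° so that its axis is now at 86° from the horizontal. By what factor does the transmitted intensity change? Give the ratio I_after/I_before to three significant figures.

Before rotation:
Unpolarized light through the first polarizer → I₁ = ½ I₀, now polarized at 1°.
I₂ = I₁ cos²(42° − 1°) = 0.5 I₀ · cos²(41°) = 0.2848 I₀.
After rotation:
Unpolarized light through the first polarizer → I₁ = ½ I₀, now polarized at 1°.
I₂ = I₁ cos²(86° − 1°) = 0.5 I₀ · cos²(85°) = 0.003798 I₀.
Ratio = 0.003798 / 0.2848 = 0.01334.

I_new/I_old ≈ 0.0133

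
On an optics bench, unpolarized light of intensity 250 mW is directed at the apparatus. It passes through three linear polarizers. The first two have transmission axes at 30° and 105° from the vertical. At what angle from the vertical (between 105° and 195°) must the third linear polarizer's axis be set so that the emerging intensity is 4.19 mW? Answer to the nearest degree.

Unpolarized light through the first polarizer → I₁ = ½ I₀, now polarized at 30°.
I₂ = I₁ cos²(105° − 30°) = 0.5 I₀ · cos²(75°) = 0.03349 I₀.
Target fraction: 4.19 / 250 mW = 0.01676 of I₀.
Need I₃/I₀ = 0.01676, so cos²(θ − 105°) = 0.01676 / 0.03349 = 0.5004.
θ − 105° = arccos(√0.5004) = 45.0°, giving θ ≈ 105 + 45.0 = 150.0°.

θ ≈ 150°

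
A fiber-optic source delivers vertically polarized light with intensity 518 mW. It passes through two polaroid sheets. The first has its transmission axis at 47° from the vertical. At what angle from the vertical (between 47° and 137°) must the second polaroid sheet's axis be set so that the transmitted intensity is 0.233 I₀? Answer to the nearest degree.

By Malus's law, I₁ = I₀ cos²(47° − 0°) = I₀ cos²(47°) = 0.4651 I₀.
Need I₂/I₀ = 0.233, so cos²(θ − 47°) = 0.233 / 0.4651 = 0.5009.
θ − 47° = arccos(√0.5009) = 44.9°, giving θ ≈ 47 + 44.9 = 91.9°.

θ ≈ 92°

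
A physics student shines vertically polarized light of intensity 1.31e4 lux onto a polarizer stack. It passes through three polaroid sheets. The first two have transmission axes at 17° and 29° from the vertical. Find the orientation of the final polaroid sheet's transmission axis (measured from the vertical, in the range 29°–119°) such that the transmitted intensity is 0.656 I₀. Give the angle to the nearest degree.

θ ≈ 59°

I₁ = I₀ cos²(17° − 0°) = I₀ cos²(17°) = 0.9145 I₀.
I₂ = I₁ cos²(29° − 17°) = 0.9145 I₀ · cos²(12°) = 0.875 I₀.
Need I₃/I₀ = 0.656, so cos²(θ − 29°) = 0.656 / 0.875 = 0.7497.
θ − 29° = arccos(√0.7497) = 30.0°, giving θ ≈ 29 + 30.0 = 59.0°.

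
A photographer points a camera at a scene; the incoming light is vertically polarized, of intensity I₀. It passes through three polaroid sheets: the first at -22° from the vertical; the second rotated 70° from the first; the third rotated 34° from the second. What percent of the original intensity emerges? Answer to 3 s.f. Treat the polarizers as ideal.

≈ 6.91%

I₁ = I₀ cos²(-22° − 0°) = I₀ cos²(22°) = 0.8597 I₀.
I₂ = I₁ cos²(70°) = 0.8597 · 0.117 I₀ = 0.1006 I₀.
I₃ = I₂ cos²(34°) = 0.1006 · 0.6873 I₀ = 0.06912 I₀.
That is 6.912% of the incident intensity.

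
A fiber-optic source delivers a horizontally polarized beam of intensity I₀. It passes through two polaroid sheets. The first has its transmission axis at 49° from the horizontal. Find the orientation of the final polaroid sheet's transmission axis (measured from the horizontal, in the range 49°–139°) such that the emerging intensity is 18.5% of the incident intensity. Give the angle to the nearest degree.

By Malus's law, I₁ = I₀ cos²(49° − 0°) = I₀ cos²(49°) = 0.4304 I₀.
Need I₂/I₀ = 0.185, so cos²(θ − 49°) = 0.185 / 0.4304 = 0.4298.
θ − 49° = arccos(√0.4298) = 49.0°, giving θ ≈ 49 + 49.0 = 98.0°.

θ ≈ 98°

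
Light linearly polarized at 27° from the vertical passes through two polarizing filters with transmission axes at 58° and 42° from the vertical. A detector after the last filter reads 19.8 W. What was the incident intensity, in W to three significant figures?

I₀ ≈ 29.2 W

By Malus's law, I₁ = I₀ cos²(58° − 27°) = I₀ cos²(31°) = 0.7347 I₀.
I₂ = I₁ cos²(42° − 58°) = 0.7347 I₀ · cos²(16°) = 0.6789 I₀.
So 19.8 W = 0.6789 I₀, giving I₀ = 19.8/0.6789 = 29.16 W.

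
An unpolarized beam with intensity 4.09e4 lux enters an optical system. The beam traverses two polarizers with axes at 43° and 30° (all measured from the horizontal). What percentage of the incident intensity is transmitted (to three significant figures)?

≈ 47.5%

Unpolarized light through the first polarizer → I₁ = 4.09e4 lux/2 = 2.045e+04 lux, polarized at 43°.
I₂ = I₁ · cos²(13°) = 2.045e+04 · 0.9494 = 1.942e+04 lux.
That is 47.47% of the incident intensity.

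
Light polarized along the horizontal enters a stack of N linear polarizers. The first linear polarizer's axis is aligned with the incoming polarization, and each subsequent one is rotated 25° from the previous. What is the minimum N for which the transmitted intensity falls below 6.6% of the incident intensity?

First polarizer is aligned with the polarization: full transmission.
Each further stage multiplies by cos²(25°) = 0.8214.
After N polarizers: T = 0.8214^(N−1). Require T < 0.066 ⇒ N−1 > ln(0.066)/ln(0.8214) = 13.81, so N−1 ≥ 14 and N = 15.
Check: N=15 gives T = 0.06364 < 0.066; N=14 gives T = 0.07748.

N = 15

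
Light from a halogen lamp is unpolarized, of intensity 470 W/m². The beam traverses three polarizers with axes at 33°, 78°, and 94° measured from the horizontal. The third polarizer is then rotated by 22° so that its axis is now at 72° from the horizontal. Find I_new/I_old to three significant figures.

I_new/I_old ≈ 1.07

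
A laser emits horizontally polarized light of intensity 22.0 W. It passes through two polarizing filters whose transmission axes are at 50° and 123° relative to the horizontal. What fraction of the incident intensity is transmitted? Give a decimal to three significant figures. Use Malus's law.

By Malus's law, I₁ = 22.0 W · cos²(50°) = 9.09 W.
I₂ = I₁ · cos²(73°) = 9.09 · 0.08548 = 0.777 W.
Transmitted fraction = 0.03532.

I/I₀ ≈ 0.0353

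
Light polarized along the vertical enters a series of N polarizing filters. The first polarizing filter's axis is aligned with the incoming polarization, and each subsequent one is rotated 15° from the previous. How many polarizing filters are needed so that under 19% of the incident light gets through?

N = 25

First polarizer is aligned with the polarization: full transmission.
Each further stage multiplies by cos²(15°) = 0.933.
After N polarizers: T = 0.933^(N−1). Require T < 0.19 ⇒ N−1 > ln(0.19)/ln(0.933) = 23.95, so N−1 ≥ 24 and N = 25.
Check: N=25 gives T = 0.1894 < 0.19; N=24 gives T = 0.203.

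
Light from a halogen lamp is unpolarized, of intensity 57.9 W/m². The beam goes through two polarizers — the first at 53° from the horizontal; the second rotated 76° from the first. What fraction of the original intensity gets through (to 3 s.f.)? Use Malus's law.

I/I₀ ≈ 0.0293

Unpolarized light through the first polarizer → I₁ = 57.9 W/m²/2 = 28.95 W/m², polarized at 53°.
I₂ = I₁ · cos²(76°) = 28.95 · 0.05853 = 1.694 W/m².
Transmitted fraction = 0.02926.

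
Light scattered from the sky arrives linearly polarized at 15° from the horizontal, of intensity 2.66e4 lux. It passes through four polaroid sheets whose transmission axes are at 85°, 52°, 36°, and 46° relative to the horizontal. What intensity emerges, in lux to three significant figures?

I₁ = 2.66e4 lux · cos²(70°) = 3112 lux.
I₂ = I₁ · cos²(33°) = 3112 · 0.7034 = 2189 lux.
I₃ = I₂ · cos²(16°) = 2189 · 0.924 = 2022 lux.
I₄ = I₃ · cos²(10°) = 2022 · 0.9698 = 1961 lux.

I ≈ 1960 lux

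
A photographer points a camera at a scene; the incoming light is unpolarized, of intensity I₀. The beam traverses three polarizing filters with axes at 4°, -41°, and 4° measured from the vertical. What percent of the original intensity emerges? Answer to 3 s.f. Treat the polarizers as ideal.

Unpolarized light through the first polarizer → I₁ = ½ I₀, now polarized at 4°.
I₂ = I₁ cos²(-41° − 4°) = 0.5 I₀ · cos²(45°) = 0.25 I₀.
I₃ = I₂ cos²(4° + 41°) = 0.25 I₀ · cos²(45°) = 0.125 I₀.
That is 12.5% of the incident intensity.

≈ 12.5%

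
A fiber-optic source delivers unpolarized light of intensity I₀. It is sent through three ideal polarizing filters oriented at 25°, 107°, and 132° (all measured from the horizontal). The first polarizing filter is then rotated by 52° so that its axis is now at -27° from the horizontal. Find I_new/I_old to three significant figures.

Before rotation:
Unpolarized light through the first polarizer → I₁ = ½ I₀, now polarized at 25°.
I₂ = I₁ cos²(107° − 25°) = 0.5 I₀ · cos²(82°) = 0.009685 I₀.
I₃ = I₂ cos²(132° − 107°) = 0.009685 I₀ · cos²(25°) = 0.007955 I₀.
After rotation:
Unpolarized light through the first polarizer → I₁ = ½ I₀, now polarized at -27°.
Angle between axes 1 and 2: 46°. I₂ = 0.5 I₀ · cos²(46°) = 0.2413 I₀.
I₃ = I₂ cos²(132° − 107°) = 0.2413 I₀ · cos²(25°) = 0.1982 I₀.
Ratio = 0.1982 / 0.007955 = 24.91.

I_new/I_old ≈ 24.9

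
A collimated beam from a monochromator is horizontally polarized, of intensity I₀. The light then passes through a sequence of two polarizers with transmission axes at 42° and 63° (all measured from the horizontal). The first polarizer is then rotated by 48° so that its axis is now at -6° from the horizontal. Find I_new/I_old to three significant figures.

I_new/I_old ≈ 0.264

Before rotation:
By Malus's law, I₁ = I₀ cos²(42° − 0°) = I₀ cos²(42°) = 0.5523 I₀.
I₂ = I₁ cos²(63° − 42°) = 0.5523 I₀ · cos²(21°) = 0.4813 I₀.
After rotation:
I₁ = I₀ cos²(-6° − 0°) = I₀ cos²(6°) = 0.9891 I₀.
I₂ = I₁ cos²(63° + 6°) = 0.9891 I₀ · cos²(69°) = 0.127 I₀.
Ratio = 0.127 / 0.4813 = 0.2639.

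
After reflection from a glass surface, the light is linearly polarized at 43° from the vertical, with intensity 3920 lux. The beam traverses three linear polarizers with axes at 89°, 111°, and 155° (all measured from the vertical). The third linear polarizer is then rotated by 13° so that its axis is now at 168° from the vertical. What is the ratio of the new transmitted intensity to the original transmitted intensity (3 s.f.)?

I_new/I_old ≈ 0.573

Before rotation:
I₁ = I₀ cos²(89° − 43°) = I₀ cos²(46°) = 0.4826 I₀.
I₂ = I₁ cos²(111° − 89°) = 0.4826 I₀ · cos²(22°) = 0.4148 I₀.
I₃ = I₂ cos²(155° − 111°) = 0.4148 I₀ · cos²(44°) = 0.2147 I₀.
After rotation:
I₁ = I₀ cos²(89° − 43°) = I₀ cos²(46°) = 0.4826 I₀.
I₂ = I₁ cos²(111° − 89°) = 0.4826 I₀ · cos²(22°) = 0.4148 I₀.
I₃ = I₂ cos²(168° − 111°) = 0.4148 I₀ · cos²(57°) = 0.1231 I₀.
Ratio = 0.1231 / 0.2147 = 0.5733.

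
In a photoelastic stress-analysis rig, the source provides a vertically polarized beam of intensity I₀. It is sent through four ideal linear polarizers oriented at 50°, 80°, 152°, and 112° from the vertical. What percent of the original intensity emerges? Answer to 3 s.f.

I₁ = I₀ cos²(50° − 0°) = I₀ cos²(50°) = 0.4132 I₀.
I₂ = I₁ cos²(80° − 50°) = 0.4132 I₀ · cos²(30°) = 0.3099 I₀.
I₃ = I₂ cos²(152° − 80°) = 0.3099 I₀ · cos²(72°) = 0.02959 I₀.
I₄ = I₃ cos²(112° − 152°) = 0.02959 I₀ · cos²(40°) = 0.01736 I₀.
That is 1.736% of the incident intensity.

≈ 1.74%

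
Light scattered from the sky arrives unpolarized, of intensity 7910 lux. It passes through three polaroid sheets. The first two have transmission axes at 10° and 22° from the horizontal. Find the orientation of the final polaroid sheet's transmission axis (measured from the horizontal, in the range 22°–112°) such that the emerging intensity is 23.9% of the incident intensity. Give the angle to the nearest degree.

θ ≈ 67°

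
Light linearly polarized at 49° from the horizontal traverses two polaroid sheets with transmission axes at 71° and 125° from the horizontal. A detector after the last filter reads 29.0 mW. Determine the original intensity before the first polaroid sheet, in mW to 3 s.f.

I₁ = I₀ cos²(71° − 49°) = I₀ cos²(22°) = 0.8597 I₀.
I₂ = I₁ cos²(125° − 71°) = 0.8597 I₀ · cos²(54°) = 0.297 I₀.
So 29.0 mW = 0.297 I₀, giving I₀ = 29.0/0.297 = 97.64 mW.

I₀ ≈ 97.6 mW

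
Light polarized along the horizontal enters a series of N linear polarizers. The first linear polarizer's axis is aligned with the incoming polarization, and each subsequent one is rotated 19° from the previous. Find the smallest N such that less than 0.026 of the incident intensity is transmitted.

N = 34

First polarizer is aligned with the polarization: full transmission.
Each further stage multiplies by cos²(19°) = 0.894.
After N polarizers: T = 0.894^(N−1). Require T < 0.026 ⇒ N−1 > ln(0.026)/ln(0.894) = 32.57, so N−1 ≥ 33 and N = 34.
Check: N=34 gives T = 0.02479 < 0.026; N=33 gives T = 0.02773.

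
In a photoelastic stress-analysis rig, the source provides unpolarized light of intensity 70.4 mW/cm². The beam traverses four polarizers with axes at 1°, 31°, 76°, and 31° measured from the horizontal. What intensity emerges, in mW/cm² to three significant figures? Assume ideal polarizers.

Unpolarized light through the first polarizer → I₁ = 70.4 mW/cm²/2 = 35.2 mW/cm², polarized at 1°.
I₂ = I₁ · cos²(30°) = 35.2 · 0.75 = 26.4 mW/cm².
I₃ = I₂ · cos²(45°) = 26.4 · 0.5 = 13.2 mW/cm².
I₄ = I₃ · cos²(45°) = 13.2 · 0.5 = 6.6 mW/cm².

I ≈ 6.60 mW/cm²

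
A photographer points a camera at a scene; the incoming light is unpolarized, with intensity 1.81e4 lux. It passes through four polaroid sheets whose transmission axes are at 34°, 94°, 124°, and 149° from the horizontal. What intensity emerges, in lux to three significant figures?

I ≈ 1390 lux

Unpolarized light through the first polarizer → I₁ = 1.81e4 lux/2 = 9050 lux, polarized at 34°.
I₂ = I₁ · cos²(60°) = 9050 · 0.25 = 2263 lux.
I₃ = I₂ · cos²(30°) = 2263 · 0.75 = 1697 lux.
I₄ = I₃ · cos²(25°) = 1697 · 0.8214 = 1394 lux.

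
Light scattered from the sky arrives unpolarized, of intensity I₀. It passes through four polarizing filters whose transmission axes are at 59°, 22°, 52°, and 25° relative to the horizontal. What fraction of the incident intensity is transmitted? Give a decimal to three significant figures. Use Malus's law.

Unpolarized light through the first polarizer → I₁ = ½ I₀, now polarized at 59°.
I₂ = I₁ cos²(22° − 59°) = 0.5 I₀ · cos²(37°) = 0.3189 I₀.
I₃ = I₂ cos²(52° − 22°) = 0.3189 I₀ · cos²(30°) = 0.2392 I₀.
I₄ = I₃ cos²(25° − 52°) = 0.2392 I₀ · cos²(27°) = 0.1899 I₀.
Transmitted fraction = 0.1899.

≈ 0.190 I₀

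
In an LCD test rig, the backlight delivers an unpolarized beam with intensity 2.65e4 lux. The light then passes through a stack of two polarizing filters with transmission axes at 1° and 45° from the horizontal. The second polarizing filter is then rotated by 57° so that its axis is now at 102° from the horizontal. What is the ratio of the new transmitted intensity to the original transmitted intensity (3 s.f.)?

I_new/I_old ≈ 0.0704

Before rotation:
Unpolarized light through the first polarizer → I₁ = ½ I₀, now polarized at 1°.
I₂ = I₁ cos²(45° − 1°) = 0.5 I₀ · cos²(44°) = 0.2587 I₀.
After rotation:
Unpolarized light through the first polarizer → I₁ = ½ I₀, now polarized at 1°.
Angle between axes 1 and 2: 79°. I₂ = 0.5 I₀ · cos²(79°) = 0.0182 I₀.
Ratio = 0.0182 / 0.2587 = 0.07036.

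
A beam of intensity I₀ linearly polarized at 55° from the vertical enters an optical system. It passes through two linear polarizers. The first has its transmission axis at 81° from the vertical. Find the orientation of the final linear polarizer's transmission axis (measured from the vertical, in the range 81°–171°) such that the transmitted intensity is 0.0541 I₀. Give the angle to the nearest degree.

By Malus's law, I₁ = I₀ cos²(81° − 55°) = I₀ cos²(26°) = 0.8078 I₀.
Need I₂/I₀ = 0.0541, so cos²(θ − 81°) = 0.0541 / 0.8078 = 0.06697.
θ − 81° = arccos(√0.06697) = 75.0°, giving θ ≈ 81 + 75.0 = 156.0°.

θ ≈ 156°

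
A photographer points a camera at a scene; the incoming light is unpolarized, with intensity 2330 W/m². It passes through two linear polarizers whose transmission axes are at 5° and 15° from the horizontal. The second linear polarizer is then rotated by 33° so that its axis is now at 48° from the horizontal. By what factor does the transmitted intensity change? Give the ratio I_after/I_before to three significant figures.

I_new/I_old ≈ 0.552

Before rotation:
Unpolarized light through the first polarizer → I₁ = ½ I₀, now polarized at 5°.
I₂ = I₁ cos²(15° − 5°) = 0.5 I₀ · cos²(10°) = 0.4849 I₀.
After rotation:
Unpolarized light through the first polarizer → I₁ = ½ I₀, now polarized at 5°.
I₂ = I₁ cos²(48° − 5°) = 0.5 I₀ · cos²(43°) = 0.2674 I₀.
Ratio = 0.2674 / 0.4849 = 0.5515.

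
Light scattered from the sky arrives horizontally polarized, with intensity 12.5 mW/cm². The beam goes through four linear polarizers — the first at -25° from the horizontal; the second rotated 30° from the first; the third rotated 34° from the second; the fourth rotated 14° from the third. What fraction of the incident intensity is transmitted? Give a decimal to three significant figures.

I/I₀ ≈ 0.399

I₁ = 12.5 mW/cm² · cos²(25°) = 10.27 mW/cm².
I₂ = I₁ · cos²(30°) = 10.27 · 0.75 = 7.701 mW/cm².
I₃ = I₂ · cos²(34°) = 7.701 · 0.6873 = 5.293 mW/cm².
I₄ = I₃ · cos²(14°) = 5.293 · 0.9415 = 4.983 mW/cm².
Transmitted fraction = 0.3986.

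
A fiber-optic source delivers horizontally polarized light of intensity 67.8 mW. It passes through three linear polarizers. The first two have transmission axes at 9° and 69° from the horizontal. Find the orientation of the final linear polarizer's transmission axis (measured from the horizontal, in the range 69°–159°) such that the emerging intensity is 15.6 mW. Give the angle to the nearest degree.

I₁ = I₀ cos²(9° − 0°) = I₀ cos²(9°) = 0.9755 I₀.
I₂ = I₁ cos²(69° − 9°) = 0.9755 I₀ · cos²(60°) = 0.2439 I₀.
Target fraction: 15.6 / 67.8 mW = 0.2301 of I₀.
Need I₃/I₀ = 0.2301, so cos²(θ − 69°) = 0.2301 / 0.2439 = 0.9434.
θ − 69° = arccos(√0.9434) = 13.8°, giving θ ≈ 69 + 13.8 = 82.8°.

θ ≈ 83°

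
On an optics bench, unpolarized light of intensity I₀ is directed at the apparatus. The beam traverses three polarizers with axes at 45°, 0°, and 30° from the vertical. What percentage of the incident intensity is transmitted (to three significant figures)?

Unpolarized light through the first polarizer → I₁ = ½ I₀, now polarized at 45°.
I₂ = I₁ cos²(0° − 45°) = 0.5 I₀ · cos²(45°) = 0.25 I₀.
I₃ = I₂ cos²(30° − 0°) = 0.25 I₀ · cos²(30°) = 0.1875 I₀.
That is 18.75% of the incident intensity.

≈ 18.8%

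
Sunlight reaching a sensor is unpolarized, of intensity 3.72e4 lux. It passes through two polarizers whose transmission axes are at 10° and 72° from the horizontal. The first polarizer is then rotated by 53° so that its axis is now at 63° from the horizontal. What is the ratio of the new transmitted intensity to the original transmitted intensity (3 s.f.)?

Before rotation:
Unpolarized light through the first polarizer → I₁ = ½ I₀, now polarized at 10°.
I₂ = I₁ cos²(72° − 10°) = 0.5 I₀ · cos²(62°) = 0.1102 I₀.
After rotation:
Unpolarized light through the first polarizer → I₁ = ½ I₀, now polarized at 63°.
I₂ = I₁ cos²(72° − 63°) = 0.5 I₀ · cos²(9°) = 0.4878 I₀.
Ratio = 0.4878 / 0.1102 = 4.426.

I_new/I_old ≈ 4.43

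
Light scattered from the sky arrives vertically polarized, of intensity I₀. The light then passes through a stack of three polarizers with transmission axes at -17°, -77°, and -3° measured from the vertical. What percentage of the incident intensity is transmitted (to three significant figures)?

I₁ = I₀ cos²(-17° − 0°) = I₀ cos²(17°) = 0.9145 I₀.
I₂ = I₁ cos²(-77° + 17°) = 0.9145 I₀ · cos²(60°) = 0.2286 I₀.
I₃ = I₂ cos²(-3° + 77°) = 0.2286 I₀ · cos²(74°) = 0.01737 I₀.
That is 1.737% of the incident intensity.

≈ 1.74%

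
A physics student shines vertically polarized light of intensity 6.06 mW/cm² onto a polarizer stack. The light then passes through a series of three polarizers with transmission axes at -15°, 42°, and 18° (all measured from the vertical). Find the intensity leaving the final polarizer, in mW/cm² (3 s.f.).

I ≈ 1.40 mW/cm²

By Malus's law, I₁ = 6.06 mW/cm² · cos²(15°) = 5.654 mW/cm².
I₂ = I₁ · cos²(57°) = 5.654 · 0.2966 = 1.677 mW/cm².
I₃ = I₂ · cos²(24°) = 1.677 · 0.8346 = 1.4 mW/cm².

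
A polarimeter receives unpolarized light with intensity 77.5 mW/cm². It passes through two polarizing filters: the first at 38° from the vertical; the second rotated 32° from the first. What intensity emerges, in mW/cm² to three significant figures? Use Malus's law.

I ≈ 27.9 mW/cm²

Unpolarized light through the first polarizer → I₁ = 77.5 mW/cm²/2 = 38.75 mW/cm², polarized at 38°.
I₂ = I₁ · cos²(32°) = 38.75 · 0.7192 = 27.87 mW/cm².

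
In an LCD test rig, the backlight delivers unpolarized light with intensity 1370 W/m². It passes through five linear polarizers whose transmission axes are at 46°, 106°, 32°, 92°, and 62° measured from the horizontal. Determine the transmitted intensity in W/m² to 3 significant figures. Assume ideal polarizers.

I ≈ 2.44 W/m²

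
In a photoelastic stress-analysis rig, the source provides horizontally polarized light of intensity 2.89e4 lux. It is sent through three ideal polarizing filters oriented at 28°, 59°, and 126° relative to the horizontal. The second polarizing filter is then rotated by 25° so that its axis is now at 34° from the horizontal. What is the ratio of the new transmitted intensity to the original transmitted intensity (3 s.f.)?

I_new/I_old ≈ 0.0107

Before rotation:
I₁ = I₀ cos²(28° − 0°) = I₀ cos²(28°) = 0.7796 I₀.
I₂ = I₁ cos²(59° − 28°) = 0.7796 I₀ · cos²(31°) = 0.5728 I₀.
I₃ = I₂ cos²(126° − 59°) = 0.5728 I₀ · cos²(67°) = 0.08745 I₀.
After rotation:
I₁ = I₀ cos²(28° − 0°) = I₀ cos²(28°) = 0.7796 I₀.
I₂ = I₁ cos²(34° − 28°) = 0.7796 I₀ · cos²(6°) = 0.7711 I₀.
Angle between axes 2 and 3: 88°. I₃ = 0.7711 I₀ · cos²(88°) = 0.0009392 I₀.
Ratio = 0.0009392 / 0.08745 = 0.01074.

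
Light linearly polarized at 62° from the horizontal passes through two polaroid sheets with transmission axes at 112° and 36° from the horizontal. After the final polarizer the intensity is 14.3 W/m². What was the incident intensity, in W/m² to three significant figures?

I₁ = I₀ cos²(112° − 62°) = I₀ cos²(50°) = 0.4132 I₀.
I₂ = I₁ cos²(36° − 112°) = 0.4132 I₀ · cos²(76°) = 0.02418 I₀.
So 14.3 W/m² = 0.02418 I₀, giving I₀ = 14.3/0.02418 = 591.4 W/m².

I₀ ≈ 591 W/m²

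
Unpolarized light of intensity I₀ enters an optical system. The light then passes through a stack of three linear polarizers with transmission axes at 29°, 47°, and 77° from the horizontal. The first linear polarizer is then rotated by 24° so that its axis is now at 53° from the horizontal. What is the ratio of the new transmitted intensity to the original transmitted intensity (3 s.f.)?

I_new/I_old ≈ 1.09

Before rotation:
Unpolarized light through the first polarizer → I₁ = ½ I₀, now polarized at 29°.
I₂ = I₁ cos²(47° − 29°) = 0.5 I₀ · cos²(18°) = 0.4523 I₀.
I₃ = I₂ cos²(77° − 47°) = 0.4523 I₀ · cos²(30°) = 0.3392 I₀.
After rotation:
Unpolarized light through the first polarizer → I₁ = ½ I₀, now polarized at 53°.
I₂ = I₁ cos²(47° − 53°) = 0.5 I₀ · cos²(6°) = 0.4945 I₀.
I₃ = I₂ cos²(77° − 47°) = 0.4945 I₀ · cos²(30°) = 0.3709 I₀.
Ratio = 0.3709 / 0.3392 = 1.093.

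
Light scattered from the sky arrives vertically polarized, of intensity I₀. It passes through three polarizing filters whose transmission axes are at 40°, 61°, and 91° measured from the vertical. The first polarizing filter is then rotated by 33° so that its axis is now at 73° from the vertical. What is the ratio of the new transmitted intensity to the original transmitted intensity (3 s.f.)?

I_new/I_old ≈ 0.160

Before rotation:
I₁ = I₀ cos²(40° − 0°) = I₀ cos²(40°) = 0.5868 I₀.
I₂ = I₁ cos²(61° − 40°) = 0.5868 I₀ · cos²(21°) = 0.5115 I₀.
I₃ = I₂ cos²(91° − 61°) = 0.5115 I₀ · cos²(30°) = 0.3836 I₀.
After rotation:
I₁ = I₀ cos²(73° − 0°) = I₀ cos²(73°) = 0.08548 I₀.
I₂ = I₁ cos²(61° − 73°) = 0.08548 I₀ · cos²(12°) = 0.08179 I₀.
I₃ = I₂ cos²(91° − 61°) = 0.08179 I₀ · cos²(30°) = 0.06134 I₀.
Ratio = 0.06134 / 0.3836 = 0.1599.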